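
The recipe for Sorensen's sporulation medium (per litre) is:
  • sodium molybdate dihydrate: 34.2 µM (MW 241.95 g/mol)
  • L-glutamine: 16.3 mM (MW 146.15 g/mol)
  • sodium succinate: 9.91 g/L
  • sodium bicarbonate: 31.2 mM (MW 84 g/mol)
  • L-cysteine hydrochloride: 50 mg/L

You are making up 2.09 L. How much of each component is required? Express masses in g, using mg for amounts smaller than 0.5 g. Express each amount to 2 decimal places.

Scale factor relative to 1 L: 2.09.
sodium molybdate dihydrate: 34.2 µmol/L × 241.95 g/mol × 2.09 L ÷ 1000 = 17.29 mg
L-glutamine: 16.3 mmol/L × 146.15 g/mol × 2.09 L ÷ 1000 = 4.98 g
sodium succinate: 9.91 g/L × 2.09 L = 20.71 g
sodium bicarbonate: 31.2 mmol/L × 84 g/mol × 2.09 L ÷ 1000 = 5.48 g
L-cysteine hydrochloride: 50 mg/L × 2.09 L = 104.50 mg

sodium molybdate dihydrate 17.29 mg; L-glutamine 4.98 g; sodium succinate 20.71 g; sodium bicarbonate 5.48 g; L-cysteine hydrochloride 104.50 mg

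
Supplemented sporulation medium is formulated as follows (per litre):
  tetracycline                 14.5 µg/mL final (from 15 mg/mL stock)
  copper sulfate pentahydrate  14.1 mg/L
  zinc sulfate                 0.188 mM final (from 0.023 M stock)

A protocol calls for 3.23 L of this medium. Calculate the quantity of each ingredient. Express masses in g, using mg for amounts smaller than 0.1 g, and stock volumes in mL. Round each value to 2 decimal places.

tetracycline 3.12 mL; copper sulfate pentahydrate 45.54 mg; zinc sulfate 26.40 mL

Working volume: 3.23 L.
tetracycline: C1V1 = C2V2 → 14.5 µg/mL × 3230 mL ÷ 15000 µg/mL = 3.12 mL
copper sulfate pentahydrate: 14.1 mg/L × 3.23 L = 45.54 mg
zinc sulfate: C1V1 = C2V2 → 0.188 mM × 3230 mL ÷ 23 mM = 26.40 mL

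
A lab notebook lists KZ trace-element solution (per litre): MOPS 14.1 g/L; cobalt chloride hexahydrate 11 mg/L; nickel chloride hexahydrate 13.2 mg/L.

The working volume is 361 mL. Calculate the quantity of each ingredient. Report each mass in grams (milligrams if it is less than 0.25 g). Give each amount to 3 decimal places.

Scale factor relative to 1 L: 0.361.
MOPS: 14.1 g/L × 0.361 L = 5.090 g
cobalt chloride hexahydrate: 11 mg/L × 0.361 L = 3.971 mg
nickel chloride hexahydrate: 13.2 mg/L × 0.361 L = 4.765 mg

MOPS 5.090 g; cobalt chloride hexahydrate 3.971 mg; nickel chloride hexahydrate 4.765 mg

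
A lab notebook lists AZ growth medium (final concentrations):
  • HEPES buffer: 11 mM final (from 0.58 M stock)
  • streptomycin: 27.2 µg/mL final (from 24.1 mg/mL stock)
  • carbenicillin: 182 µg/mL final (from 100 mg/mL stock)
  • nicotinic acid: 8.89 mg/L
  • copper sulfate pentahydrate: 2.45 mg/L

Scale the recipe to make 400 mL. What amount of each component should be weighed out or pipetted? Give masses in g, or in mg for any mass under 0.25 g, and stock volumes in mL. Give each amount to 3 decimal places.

HEPES buffer 7.586 mL; streptomycin 0.451 mL; carbenicillin 0.728 mL; nicotinic acid 3.556 mg; copper sulfate pentahydrate 0.980 mg

Working volume: 400 mL = 0.4 L.
HEPES buffer: V = C2·V2/C1 = 11 mM × 400 mL ÷ 580 mM = 7.586 mL
streptomycin: dilute stock: 27.2 µg/mL × 400 mL ÷ 24100 µg/mL = 0.451 mL
carbenicillin: C1V1 = C2V2 → 182 µg/mL × 400 mL ÷ 100000 µg/mL = 0.728 mL
nicotinic acid: 8.89 mg/L × 0.4 L = 3.556 mg
copper sulfate pentahydrate: 2.45 mg/L × 0.4 L = 0.980 mg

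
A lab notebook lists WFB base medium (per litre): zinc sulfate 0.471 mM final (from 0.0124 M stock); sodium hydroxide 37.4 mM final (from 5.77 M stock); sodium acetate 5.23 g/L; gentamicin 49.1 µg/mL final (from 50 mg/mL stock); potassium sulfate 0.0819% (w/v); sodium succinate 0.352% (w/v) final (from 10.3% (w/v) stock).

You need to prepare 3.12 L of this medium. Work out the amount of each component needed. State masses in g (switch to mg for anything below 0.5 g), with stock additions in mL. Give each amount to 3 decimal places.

zinc sulfate 118.510 mL; sodium hydroxide 20.223 mL; sodium acetate 16.318 g; gentamicin 3.064 mL; potassium sulfate 2.555 g; sodium succinate 106.625 mL

Working volume: 3.12 L.
zinc sulfate: C1V1 = C2V2 → 0.471 mM × 3120 mL ÷ 12.4 mM = 118.510 mL
sodium hydroxide: V = C2·V2/C1 = 37.4 mM × 3120 mL ÷ 5770 mM = 20.223 mL
sodium acetate: 5.23 g/L × 3.12 L = 16.318 g
gentamicin: V = C2·V2/C1 = 49.1 µg/mL × 3120 mL ÷ 50000 µg/mL = 3.064 mL
potassium sulfate: 0.0819% w/v = 0.819 g/L → 0.819 × 3.12 L = 2.555 g
sodium succinate: C1V1 = C2V2 → 0.352% ÷ 10.3% × 3120 mL = 106.625 mL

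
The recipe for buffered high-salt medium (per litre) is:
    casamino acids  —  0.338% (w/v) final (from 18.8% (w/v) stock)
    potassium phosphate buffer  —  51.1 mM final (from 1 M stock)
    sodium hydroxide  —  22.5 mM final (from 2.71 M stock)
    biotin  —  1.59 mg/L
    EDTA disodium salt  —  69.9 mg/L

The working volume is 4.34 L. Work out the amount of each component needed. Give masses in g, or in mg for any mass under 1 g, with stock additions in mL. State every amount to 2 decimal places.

casamino acids 78.03 mL; potassium phosphate buffer 221.77 mL; sodium hydroxide 36.03 mL; biotin 6.90 mg; EDTA disodium salt 303.37 mg

Scale factor relative to 1 L: 4.34.
casamino acids: dilute stock: 0.338% ÷ 18.8% × 4340 mL = 78.03 mL
potassium phosphate buffer: dilute stock: 51.1 mM × 4340 mL ÷ 1000 mM = 221.77 mL
sodium hydroxide: V = C2·V2/C1 = 22.5 mM × 4340 mL ÷ 2710 mM = 36.03 mL
biotin: 1.59 mg/L × 4.34 L = 6.90 mg
EDTA disodium salt: 69.9 mg/L × 4.34 L = 303.37 mg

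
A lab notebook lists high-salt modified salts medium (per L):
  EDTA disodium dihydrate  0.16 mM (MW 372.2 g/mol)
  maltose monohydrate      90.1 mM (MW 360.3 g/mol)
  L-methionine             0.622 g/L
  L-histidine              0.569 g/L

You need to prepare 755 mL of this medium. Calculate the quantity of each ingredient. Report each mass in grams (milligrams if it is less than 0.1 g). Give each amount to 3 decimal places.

EDTA disodium dihydrate 44.962 mg; maltose monohydrate 24.510 g; L-methionine 0.470 g; L-histidine 0.430 g

Scale factor relative to 1 L: 0.755.
EDTA disodium dihydrate: 0.16 mmol/L × 372.2 mg/mmol × 0.755 L = 44.962 mg
maltose monohydrate: 90.1 mmol/L × 360.3 g/mol × 0.755 L ÷ 1000 = 24.510 g
L-methionine: 0.622 g/L × 0.755 L = 0.470 g
L-histidine: 0.569 g/L × 0.755 L = 0.430 g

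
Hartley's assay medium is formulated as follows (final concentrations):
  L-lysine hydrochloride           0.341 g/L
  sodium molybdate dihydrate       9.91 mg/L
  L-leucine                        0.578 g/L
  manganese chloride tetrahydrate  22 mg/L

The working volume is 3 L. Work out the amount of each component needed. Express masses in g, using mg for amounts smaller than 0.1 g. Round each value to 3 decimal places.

L-lysine hydrochloride 1.023 g; sodium molybdate dihydrate 29.730 mg; L-leucine 1.734 g; manganese chloride tetrahydrate 66.000 mg

Scale factor relative to 1 L: 3.
L-lysine hydrochloride: 0.341 g/L × 3 L = 1.023 g
sodium molybdate dihydrate: 9.91 mg/L × 3 L = 29.730 mg
L-leucine: 0.578 g/L × 3 L = 1.734 g
manganese chloride tetrahydrate: 22 mg/L × 3 L = 66.000 mg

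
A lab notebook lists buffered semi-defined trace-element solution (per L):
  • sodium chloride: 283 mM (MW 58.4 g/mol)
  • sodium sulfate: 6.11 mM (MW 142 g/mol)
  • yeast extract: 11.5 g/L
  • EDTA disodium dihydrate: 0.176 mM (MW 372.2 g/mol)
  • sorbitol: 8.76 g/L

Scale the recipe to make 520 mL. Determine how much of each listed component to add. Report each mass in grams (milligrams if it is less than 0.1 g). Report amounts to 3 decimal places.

sodium chloride 8.594 g; sodium sulfate 0.451 g; yeast extract 5.980 g; EDTA disodium dihydrate 34.064 mg; sorbitol 4.555 g

Scale factor relative to 1 L: 0.52.
sodium chloride: 283 mmol/L × 58.4 g/mol × 0.52 L ÷ 1000 = 8.594 g
sodium sulfate: 6.11 mmol/L × 142 g/mol × 0.52 L ÷ 1000 = 0.451 g
yeast extract: 11.5 g/L × 0.52 L = 5.980 g
EDTA disodium dihydrate: 0.176 mmol/L × 372.2 mg/mmol × 0.52 L = 34.064 mg
sorbitol: 8.76 g/L × 0.52 L = 4.555 g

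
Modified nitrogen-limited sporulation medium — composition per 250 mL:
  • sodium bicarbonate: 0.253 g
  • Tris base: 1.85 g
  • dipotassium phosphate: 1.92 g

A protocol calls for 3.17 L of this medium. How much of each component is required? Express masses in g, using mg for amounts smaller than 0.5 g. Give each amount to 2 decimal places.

sodium bicarbonate 3.21 g; Tris base 23.46 g; dipotassium phosphate 24.35 g

Scale factor = 3170 mL / 250 mL = 12.68.
sodium bicarbonate: 0.253 g × (3170 mL / 250 mL) = 3.21 g
Tris base: 1.85 g × (3170 mL / 250 mL) = 23.46 g
dipotassium phosphate: 1.92 g × (3170 mL / 250 mL) = 24.35 g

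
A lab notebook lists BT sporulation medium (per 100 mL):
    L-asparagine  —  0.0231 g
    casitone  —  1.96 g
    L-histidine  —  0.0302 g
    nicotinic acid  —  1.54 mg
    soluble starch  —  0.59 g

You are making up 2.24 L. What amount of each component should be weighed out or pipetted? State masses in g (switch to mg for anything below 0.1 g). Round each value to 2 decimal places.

Scale factor = 2240 mL / 100 mL = 22.4.
L-asparagine: 0.0231 g × (2240 mL / 100 mL) = 0.52 g
casitone: 1.96 g × (2240 mL / 100 mL) = 43.90 g
L-histidine: 0.0302 g × (2240 mL / 100 mL) = 0.68 g
nicotinic acid: 1.54 mg × (2240 mL / 100 mL) = 34.50 mg
soluble starch: 0.59 g × (2240 mL / 100 mL) = 13.22 g

L-asparagine 0.52 g; casitone 43.90 g; L-histidine 0.68 g; nicotinic acid 34.50 mg; soluble starch 13.22 g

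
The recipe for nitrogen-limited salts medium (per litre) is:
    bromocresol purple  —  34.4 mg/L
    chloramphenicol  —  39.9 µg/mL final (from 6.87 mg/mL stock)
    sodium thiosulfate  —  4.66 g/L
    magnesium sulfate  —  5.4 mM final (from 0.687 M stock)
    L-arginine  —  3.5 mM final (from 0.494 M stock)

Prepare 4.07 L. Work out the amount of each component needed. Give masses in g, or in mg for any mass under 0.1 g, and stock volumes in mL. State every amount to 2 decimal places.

Scale factor relative to 1 L: 4.07.
bromocresol purple: 34.4 mg/L × 4.07 L = 140.008 mg = 0.14 g
chloramphenicol: dilute stock: 39.9 µg/mL × 4070 mL ÷ 6870 µg/mL = 23.64 mL
sodium thiosulfate: 4.66 g/L × 4.07 L = 18.97 g
magnesium sulfate: dilute stock: 5.4 mM × 4070 mL ÷ 687 mM = 31.99 mL
L-arginine: V = C2·V2/C1 = 3.5 mM × 4070 mL ÷ 494 mM = 28.84 mL

bromocresol purple 0.14 g; chloramphenicol 23.64 mL; sodium thiosulfate 18.97 g; magnesium sulfate 31.99 mL; L-arginine 28.84 mL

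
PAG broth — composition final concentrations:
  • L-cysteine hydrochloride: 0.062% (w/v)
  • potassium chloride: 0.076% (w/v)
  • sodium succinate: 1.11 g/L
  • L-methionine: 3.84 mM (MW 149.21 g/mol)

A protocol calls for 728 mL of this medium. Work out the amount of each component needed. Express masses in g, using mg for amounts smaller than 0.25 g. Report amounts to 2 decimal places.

L-cysteine hydrochloride 0.45 g; potassium chloride 0.55 g; sodium succinate 0.81 g; L-methionine 0.42 g

Scale factor relative to 1 L: 0.728.
L-cysteine hydrochloride: 0.062% w/v = 0.62 g/L → 0.62 × 0.728 L = 0.45 g
potassium chloride: 0.076% w/v = 0.76 g/L → 0.76 × 0.728 L = 0.55 g
sodium succinate: 1.11 g/L × 0.728 L = 0.81 g
L-methionine: 3.84 mmol/L × 149.21 g/mol × 0.728 L ÷ 1000 = 0.42 g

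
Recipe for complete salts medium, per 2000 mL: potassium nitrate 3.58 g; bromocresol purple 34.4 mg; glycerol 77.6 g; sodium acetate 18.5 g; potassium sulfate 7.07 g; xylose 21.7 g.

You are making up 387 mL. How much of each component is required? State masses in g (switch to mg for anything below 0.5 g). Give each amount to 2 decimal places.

Ratio of target to recipe volume: 387 / 2000 = 0.1935.
potassium nitrate: 3.58 g × (387 mL / 2000 mL) = 0.69 g
bromocresol purple: 34.4 mg × (387 mL / 2000 mL) = 6.66 mg
glycerol: 77.6 g × (387 mL / 2000 mL) = 15.02 g
sodium acetate: 18.5 g × (387 mL / 2000 mL) = 3.58 g
potassium sulfate: 7.07 g × (387 mL / 2000 mL) = 1.37 g
xylose: 21.7 g × (387 mL / 2000 mL) = 4.20 g

potassium nitrate 0.69 g; bromocresol purple 6.66 mg; glycerol 15.02 g; sodium acetate 3.58 g; potassium sulfate 1.37 g; xylose 4.20 g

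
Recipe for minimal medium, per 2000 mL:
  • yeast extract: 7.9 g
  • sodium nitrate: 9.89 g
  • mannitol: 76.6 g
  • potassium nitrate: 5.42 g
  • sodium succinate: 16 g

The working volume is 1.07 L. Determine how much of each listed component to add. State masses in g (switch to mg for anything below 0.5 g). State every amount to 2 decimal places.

yeast extract 4.23 g; sodium nitrate 5.29 g; mannitol 40.98 g; potassium nitrate 2.90 g; sodium succinate 8.56 g

Ratio of target to recipe volume: 1070 / 2000 = 0.535.
yeast extract: 7.9 g × (1070 mL / 2000 mL) = 4.23 g
sodium nitrate: 9.89 g × (1070 mL / 2000 mL) = 5.29 g
mannitol: 76.6 g × (1070 mL / 2000 mL) = 40.98 g
potassium nitrate: 5.42 g × (1070 mL / 2000 mL) = 2.90 g
sodium succinate: 16 g × (1070 mL / 2000 mL) = 8.56 g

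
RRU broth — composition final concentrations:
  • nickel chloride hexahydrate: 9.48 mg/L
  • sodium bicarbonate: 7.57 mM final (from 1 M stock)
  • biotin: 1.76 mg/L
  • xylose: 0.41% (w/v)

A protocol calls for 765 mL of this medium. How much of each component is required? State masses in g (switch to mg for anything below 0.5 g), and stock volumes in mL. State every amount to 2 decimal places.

Scale factor relative to 1 L: 0.765.
nickel chloride hexahydrate: 9.48 mg/L × 0.765 L = 7.25 mg
sodium bicarbonate: dilute stock: 7.57 mM × 765 mL ÷ 1000 mM = 5.79 mL
biotin: 1.76 mg/L × 0.765 L = 1.35 mg
xylose: 0.41 g per 100 mL × 765 mL ÷ 100 = 3.14 g

nickel chloride hexahydrate 7.25 mg; sodium bicarbonate 5.79 mL; biotin 1.35 mg; xylose 3.14 g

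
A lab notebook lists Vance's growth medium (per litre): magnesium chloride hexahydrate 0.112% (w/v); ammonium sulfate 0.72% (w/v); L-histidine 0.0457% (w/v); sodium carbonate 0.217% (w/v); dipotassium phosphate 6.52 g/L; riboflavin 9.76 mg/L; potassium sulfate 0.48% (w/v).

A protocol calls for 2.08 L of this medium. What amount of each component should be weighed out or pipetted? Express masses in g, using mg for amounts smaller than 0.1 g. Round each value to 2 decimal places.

magnesium chloride hexahydrate 2.33 g; ammonium sulfate 14.98 g; L-histidine 0.95 g; sodium carbonate 4.51 g; dipotassium phosphate 13.56 g; riboflavin 20.30 mg; potassium sulfate 9.98 g

Scale factor relative to 1 L: 2.08.
magnesium chloride hexahydrate: 0.112 g per 100 mL × 2080 mL ÷ 100 = 2.33 g
ammonium sulfate: 0.72 g per 100 mL × 2080 mL ÷ 100 = 14.98 g
L-histidine: 0.0457 g per 100 mL × 2080 mL ÷ 100 = 0.95 g
sodium carbonate: 0.217% w/v = 2.17 g/L → 2.17 × 2.08 L = 4.51 g
dipotassium phosphate: 6.52 g/L × 2.08 L = 13.56 g
riboflavin: 9.76 mg/L × 2.08 L = 20.30 mg
potassium sulfate: 0.48 g per 100 mL × 2080 mL ÷ 100 = 9.98 g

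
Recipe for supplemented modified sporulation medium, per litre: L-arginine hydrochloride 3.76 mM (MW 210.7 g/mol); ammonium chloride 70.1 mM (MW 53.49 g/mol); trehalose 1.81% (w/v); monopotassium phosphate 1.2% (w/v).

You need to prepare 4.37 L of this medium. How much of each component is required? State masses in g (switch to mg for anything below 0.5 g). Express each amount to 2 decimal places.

Working volume: 4.37 L.
L-arginine hydrochloride: 3.76 mmol/L × 210.7 g/mol × 4.37 L ÷ 1000 = 3.46 g
ammonium chloride: 70.1 mmol/L × 53.49 g/mol × 4.37 L ÷ 1000 = 16.39 g
trehalose: 1.81 g per 100 mL × 4370 mL ÷ 100 = 79.10 g
monopotassium phosphate: 1.2 g per 100 mL × 4370 mL ÷ 100 = 52.44 g

L-arginine hydrochloride 3.46 g; ammonium chloride 16.39 g; trehalose 79.10 g; monopotassium phosphate 52.44 g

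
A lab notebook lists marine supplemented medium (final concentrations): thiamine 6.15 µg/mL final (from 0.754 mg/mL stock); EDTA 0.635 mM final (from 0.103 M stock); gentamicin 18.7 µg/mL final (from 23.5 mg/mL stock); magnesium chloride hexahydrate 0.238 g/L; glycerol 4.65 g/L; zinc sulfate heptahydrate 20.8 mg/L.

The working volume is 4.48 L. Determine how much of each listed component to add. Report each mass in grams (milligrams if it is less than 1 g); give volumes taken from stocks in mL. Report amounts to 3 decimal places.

thiamine 36.541 mL; EDTA 27.619 mL; gentamicin 3.565 mL; magnesium chloride hexahydrate 1.066 g; glycerol 20.832 g; zinc sulfate heptahydrate 93.184 mg

Working volume: 4.48 L.
thiamine: dilute stock: 6.15 µg/mL × 4480 mL ÷ 754 µg/mL = 36.541 mL
EDTA: dilute stock: 0.635 mM × 4480 mL ÷ 103 mM = 27.619 mL
gentamicin: dilute stock: 18.7 µg/mL × 4480 mL ÷ 23500 µg/mL = 3.565 mL
magnesium chloride hexahydrate: 0.238 g/L × 4.48 L = 1.066 g
glycerol: 4.65 g/L × 4.48 L = 20.832 g
zinc sulfate heptahydrate: 20.8 mg/L × 4.48 L = 93.184 mg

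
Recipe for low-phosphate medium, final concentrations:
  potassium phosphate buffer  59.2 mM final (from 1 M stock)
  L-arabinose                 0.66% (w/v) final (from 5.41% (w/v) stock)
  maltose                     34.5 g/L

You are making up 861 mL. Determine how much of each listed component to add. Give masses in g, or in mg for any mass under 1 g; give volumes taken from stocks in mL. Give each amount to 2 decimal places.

potassium phosphate buffer 50.97 mL; L-arabinose 105.04 mL; maltose 29.70 g

Working volume: 861 mL = 0.861 L.
potassium phosphate buffer: C1V1 = C2V2 → 59.2 mM × 861 mL ÷ 1000 mM = 50.97 mL
L-arabinose: C1V1 = C2V2 → 0.66% ÷ 5.41% × 861 mL = 105.04 mL
maltose: 34.5 g/L × 0.861 L = 29.70 g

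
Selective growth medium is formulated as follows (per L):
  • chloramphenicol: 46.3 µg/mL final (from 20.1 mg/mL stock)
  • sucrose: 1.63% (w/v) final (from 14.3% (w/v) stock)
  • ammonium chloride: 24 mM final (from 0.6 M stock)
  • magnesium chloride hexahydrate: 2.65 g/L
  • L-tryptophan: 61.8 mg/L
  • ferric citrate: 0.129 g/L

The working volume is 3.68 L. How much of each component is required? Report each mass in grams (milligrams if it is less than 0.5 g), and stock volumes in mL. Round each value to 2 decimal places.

chloramphenicol 8.48 mL; sucrose 419.47 mL; ammonium chloride 147.20 mL; magnesium chloride hexahydrate 9.75 g; L-tryptophan 227.42 mg; ferric citrate 474.72 mg

Scale factor relative to 1 L: 3.68.
chloramphenicol: C1V1 = C2V2 → 46.3 µg/mL × 3680 mL ÷ 20100 µg/mL = 8.48 mL
sucrose: C1V1 = C2V2 → 1.63% ÷ 14.3% × 3680 mL = 419.47 mL
ammonium chloride: dilute stock: 24 mM × 3680 mL ÷ 600 mM = 147.20 mL
magnesium chloride hexahydrate: 2.65 g/L × 3.68 L = 9.75 g
L-tryptophan: 61.8 mg/L × 3.68 L = 227.42 mg
ferric citrate: 0.129 g/L × 3.68 L = 0.47472 g = 474.72 mg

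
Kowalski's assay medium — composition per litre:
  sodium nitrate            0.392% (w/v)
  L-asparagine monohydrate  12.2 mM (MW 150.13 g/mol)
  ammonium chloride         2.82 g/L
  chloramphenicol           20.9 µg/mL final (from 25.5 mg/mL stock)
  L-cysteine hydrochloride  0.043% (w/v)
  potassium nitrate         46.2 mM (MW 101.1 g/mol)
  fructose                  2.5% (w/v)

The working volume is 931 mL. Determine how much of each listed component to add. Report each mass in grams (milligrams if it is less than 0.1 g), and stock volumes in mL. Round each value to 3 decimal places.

sodium nitrate 3.650 g; L-asparagine monohydrate 1.705 g; ammonium chloride 2.625 g; chloramphenicol 0.763 mL; L-cysteine hydrochloride 0.400 g; potassium nitrate 4.349 g; fructose 23.275 g

Working volume: 931 mL = 0.931 L.
sodium nitrate: 0.392 g per 100 mL × 931 mL ÷ 100 = 3.650 g
L-asparagine monohydrate: 12.2 mmol/L × 150.13 g/mol × 0.931 L ÷ 1000 = 1.705 g
ammonium chloride: 2.82 g/L × 0.931 L = 2.625 g
chloramphenicol: V = C2·V2/C1 = 20.9 µg/mL × 931 mL ÷ 25500 µg/mL = 0.763 mL
L-cysteine hydrochloride: 0.043 g per 100 mL × 931 mL ÷ 100 = 0.400 g
potassium nitrate: 46.2 mmol/L × 101.1 g/mol × 0.931 L ÷ 1000 = 4.349 g
fructose: 2.5 g per 100 mL × 931 mL ÷ 100 = 23.275 g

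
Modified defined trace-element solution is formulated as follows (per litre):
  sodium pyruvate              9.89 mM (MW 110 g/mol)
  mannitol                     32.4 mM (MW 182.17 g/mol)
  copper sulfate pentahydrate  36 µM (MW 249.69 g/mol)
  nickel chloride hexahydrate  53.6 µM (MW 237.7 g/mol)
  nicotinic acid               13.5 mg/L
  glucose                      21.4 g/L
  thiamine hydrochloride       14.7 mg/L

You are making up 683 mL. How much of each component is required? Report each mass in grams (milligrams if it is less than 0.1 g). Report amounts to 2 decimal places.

Target volume = 683 mL = 0.683 L.
sodium pyruvate: 9.89 mmol/L × 110 g/mol × 0.683 L ÷ 1000 = 0.74 g
mannitol: 32.4 mmol/L × 182.17 g/mol × 0.683 L ÷ 1000 = 4.03 g
copper sulfate pentahydrate: 36 µmol/L × 249.69 g/mol × 0.683 L ÷ 1000 = 6.14 mg
nickel chloride hexahydrate: 53.6 µmol/L × 237.7 g/mol × 0.683 L ÷ 1000 = 8.70 mg
nicotinic acid: 13.5 mg/L × 0.683 L = 9.22 mg
glucose: 21.4 g/L × 0.683 L = 14.62 g
thiamine hydrochloride: 14.7 mg/L × 0.683 L = 10.04 mg

sodium pyruvate 0.74 g; mannitol 4.03 g; copper sulfate pentahydrate 6.14 mg; nickel chloride hexahydrate 8.70 mg; nicotinic acid 9.22 mg; glucose 14.62 g; thiamine hydrochloride 10.04 mg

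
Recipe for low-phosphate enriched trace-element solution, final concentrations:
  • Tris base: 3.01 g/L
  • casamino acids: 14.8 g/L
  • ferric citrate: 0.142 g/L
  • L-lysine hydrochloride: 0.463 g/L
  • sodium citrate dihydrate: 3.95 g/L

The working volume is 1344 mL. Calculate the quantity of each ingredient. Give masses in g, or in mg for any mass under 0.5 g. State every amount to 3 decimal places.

Tris base 4.045 g; casamino acids 19.891 g; ferric citrate 190.848 mg; L-lysine hydrochloride 0.622 g; sodium citrate dihydrate 5.309 g

Scale factor relative to 1 L: 1.344.
Tris base: 3.01 g/L × 1.344 L = 4.045 g
casamino acids: 14.8 g/L × 1.344 L = 19.891 g
ferric citrate: 0.142 g/L × 1.344 L = 0.190848 g = 190.848 mg
L-lysine hydrochloride: 0.463 g/L × 1.344 L = 0.622 g
sodium citrate dihydrate: 3.95 g/L × 1.344 L = 5.309 g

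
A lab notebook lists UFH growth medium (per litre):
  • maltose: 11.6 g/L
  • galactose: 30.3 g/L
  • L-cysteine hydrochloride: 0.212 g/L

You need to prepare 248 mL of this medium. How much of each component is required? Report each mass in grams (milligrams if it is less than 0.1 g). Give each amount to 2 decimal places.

maltose 2.88 g; galactose 7.51 g; L-cysteine hydrochloride 52.58 mg

Scale factor relative to 1 L: 0.248.
maltose: 11.6 g/L × 0.248 L = 2.88 g
galactose: 30.3 g/L × 0.248 L = 7.51 g
L-cysteine hydrochloride: 0.212 g/L × 0.248 L = 0.052576 g = 52.58 mg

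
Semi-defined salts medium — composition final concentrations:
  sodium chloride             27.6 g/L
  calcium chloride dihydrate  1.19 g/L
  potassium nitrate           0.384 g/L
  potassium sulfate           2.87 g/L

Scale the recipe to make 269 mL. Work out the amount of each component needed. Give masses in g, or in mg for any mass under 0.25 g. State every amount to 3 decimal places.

sodium chloride 7.424 g; calcium chloride dihydrate 0.320 g; potassium nitrate 103.296 mg; potassium sulfate 0.772 g

Target volume = 269 mL = 0.269 L.
sodium chloride: 27.6 g/L × 0.269 L = 7.424 g
calcium chloride dihydrate: 1.19 g/L × 0.269 L = 0.320 g
potassium nitrate: 0.384 g/L × 0.269 L = 0.103296 g = 103.296 mg
potassium sulfate: 2.87 g/L × 0.269 L = 0.772 g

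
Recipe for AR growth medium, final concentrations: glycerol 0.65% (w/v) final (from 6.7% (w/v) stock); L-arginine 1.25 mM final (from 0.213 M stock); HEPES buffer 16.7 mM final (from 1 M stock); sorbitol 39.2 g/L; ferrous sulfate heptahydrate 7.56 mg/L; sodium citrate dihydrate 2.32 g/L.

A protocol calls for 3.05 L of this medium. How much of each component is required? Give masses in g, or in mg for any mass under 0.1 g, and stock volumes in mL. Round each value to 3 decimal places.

Scale factor relative to 1 L: 3.05.
glycerol: C1V1 = C2V2 → 0.65% ÷ 6.7% × 3050 mL = 295.896 mL
L-arginine: V = C2·V2/C1 = 1.25 mM × 3050 mL ÷ 213 mM = 17.899 mL
HEPES buffer: C1V1 = C2V2 → 16.7 mM × 3050 mL ÷ 1000 mM = 50.935 mL
sorbitol: 39.2 g/L × 3.05 L = 119.560 g
ferrous sulfate heptahydrate: 7.56 mg/L × 3.05 L = 23.058 mg
sodium citrate dihydrate: 2.32 g/L × 3.05 L = 7.076 g

glycerol 295.896 mL; L-arginine 17.899 mL; HEPES buffer 50.935 mL; sorbitol 119.560 g; ferrous sulfate heptahydrate 23.058 mg; sodium citrate dihydrate 7.076 g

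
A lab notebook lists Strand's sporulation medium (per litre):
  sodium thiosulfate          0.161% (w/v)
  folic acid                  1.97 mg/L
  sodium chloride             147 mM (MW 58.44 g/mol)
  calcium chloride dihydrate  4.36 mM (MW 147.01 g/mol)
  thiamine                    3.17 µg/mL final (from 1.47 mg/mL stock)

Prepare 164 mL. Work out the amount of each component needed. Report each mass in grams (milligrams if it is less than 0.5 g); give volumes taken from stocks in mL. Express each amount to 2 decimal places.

sodium thiosulfate 264.04 mg; folic acid 0.32 mg; sodium chloride 1.41 g; calcium chloride dihydrate 105.12 mg; thiamine 0.35 mL

Target volume = 164 mL = 0.164 L.
sodium thiosulfate: 0.161% w/v = 1.61 g/L → 1.61 × 0.164 L = 0.26404 g = 264.04 mg
folic acid: 1.97 mg/L × 0.164 L = 0.32 mg
sodium chloride: 147 mmol/L × 58.44 g/mol × 0.164 L ÷ 1000 = 1.41 g
calcium chloride dihydrate: 4.36 mmol/L × 147.01 mg/mmol × 0.164 L = 105.12 mg
thiamine: C1V1 = C2V2 → 3.17 µg/mL × 164 mL ÷ 1470 µg/mL = 0.35 mL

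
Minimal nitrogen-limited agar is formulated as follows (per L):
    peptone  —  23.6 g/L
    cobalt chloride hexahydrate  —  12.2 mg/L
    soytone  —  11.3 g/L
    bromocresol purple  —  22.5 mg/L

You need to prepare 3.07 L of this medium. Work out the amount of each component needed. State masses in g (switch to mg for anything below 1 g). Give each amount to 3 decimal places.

peptone 72.452 g; cobalt chloride hexahydrate 37.454 mg; soytone 34.691 g; bromocresol purple 69.075 mg

Working volume: 3.07 L.
peptone: 23.6 g/L × 3.07 L = 72.452 g
cobalt chloride hexahydrate: 12.2 mg/L × 3.07 L = 37.454 mg
soytone: 11.3 g/L × 3.07 L = 34.691 g
bromocresol purple: 22.5 mg/L × 3.07 L = 69.075 mg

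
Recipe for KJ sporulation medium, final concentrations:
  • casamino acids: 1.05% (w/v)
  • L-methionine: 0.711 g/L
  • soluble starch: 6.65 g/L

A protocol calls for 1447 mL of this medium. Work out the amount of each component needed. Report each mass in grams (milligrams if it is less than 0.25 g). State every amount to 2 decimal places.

casamino acids 15.19 g; L-methionine 1.03 g; soluble starch 9.62 g

Target volume = 1447 mL = 1.447 L.
casamino acids: 1.05% w/v = 10.5 g/L → 10.5 × 1.447 L = 15.19 g
L-methionine: 0.711 g/L × 1.447 L = 1.03 g
soluble starch: 6.65 g/L × 1.447 L = 9.62 g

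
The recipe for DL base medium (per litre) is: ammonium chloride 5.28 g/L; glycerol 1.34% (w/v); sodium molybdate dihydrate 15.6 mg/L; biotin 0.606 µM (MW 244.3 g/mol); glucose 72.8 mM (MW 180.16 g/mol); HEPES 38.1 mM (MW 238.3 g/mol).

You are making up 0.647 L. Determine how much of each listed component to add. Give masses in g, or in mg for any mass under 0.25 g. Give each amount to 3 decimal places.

ammonium chloride 3.416 g; glycerol 8.670 g; sodium molybdate dihydrate 10.093 mg; biotin 0.096 mg; glucose 8.486 g; HEPES 5.874 g

Scale factor relative to 1 L: 0.647.
ammonium chloride: 5.28 g/L × 0.647 L = 3.416 g
glycerol: 1.34% w/v = 13.4 g/L → 13.4 × 0.647 L = 8.670 g
sodium molybdate dihydrate: 15.6 mg/L × 0.647 L = 10.093 mg
biotin: 0.606 µmol/L × 244.3 g/mol × 0.647 L ÷ 1000 = 0.096 mg
glucose: 72.8 mmol/L × 180.16 g/mol × 0.647 L ÷ 1000 = 8.486 g
HEPES: 38.1 mmol/L × 238.3 g/mol × 0.647 L ÷ 1000 = 5.874 g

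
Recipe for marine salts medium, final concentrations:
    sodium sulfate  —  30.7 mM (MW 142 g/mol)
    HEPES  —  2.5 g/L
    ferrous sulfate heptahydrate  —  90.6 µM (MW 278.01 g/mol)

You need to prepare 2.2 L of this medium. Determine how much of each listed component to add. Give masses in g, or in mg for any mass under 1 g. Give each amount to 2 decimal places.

Working volume: 2.2 L.
sodium sulfate: 30.7 mmol/L × 142 g/mol × 2.2 L ÷ 1000 = 9.59 g
HEPES: 2.5 g/L × 2.2 L = 5.50 g
ferrous sulfate heptahydrate: 90.6 µmol/L × 278.01 g/mol × 2.2 L ÷ 1000 = 55.41 mg

sodium sulfate 9.59 g; HEPES 5.50 g; ferrous sulfate heptahydrate 55.41 mg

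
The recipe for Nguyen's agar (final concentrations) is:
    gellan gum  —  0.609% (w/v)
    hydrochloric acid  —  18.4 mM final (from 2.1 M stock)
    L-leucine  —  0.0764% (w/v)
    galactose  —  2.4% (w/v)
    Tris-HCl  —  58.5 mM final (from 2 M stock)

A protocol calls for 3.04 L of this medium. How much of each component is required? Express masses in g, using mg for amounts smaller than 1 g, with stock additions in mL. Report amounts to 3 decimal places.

Working volume: 3.04 L.
gellan gum: 0.609% w/v = 6.09 g/L → 6.09 × 3.04 L = 18.514 g
hydrochloric acid: V = C2·V2/C1 = 18.4 mM × 3040 mL ÷ 2100 mM = 26.636 mL
L-leucine: 0.0764% w/v = 0.764 g/L → 0.764 × 3.04 L = 2.323 g
galactose: 2.4% w/v = 24 g/L → 24 × 3.04 L = 72.960 g
Tris-HCl: dilute stock: 58.5 mM × 3040 mL ÷ 2000 mM = 88.920 mL

gellan gum 18.514 g; hydrochloric acid 26.636 mL; L-leucine 2.323 g; galactose 72.960 g; Tris-HCl 88.920 mL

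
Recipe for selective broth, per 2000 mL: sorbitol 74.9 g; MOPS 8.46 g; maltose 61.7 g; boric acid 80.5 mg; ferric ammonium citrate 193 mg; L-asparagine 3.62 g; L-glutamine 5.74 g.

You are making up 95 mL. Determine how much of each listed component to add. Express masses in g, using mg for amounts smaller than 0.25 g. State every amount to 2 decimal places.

sorbitol 3.56 g; MOPS 0.40 g; maltose 2.93 g; boric acid 3.82 mg; ferric ammonium citrate 9.17 mg; L-asparagine 171.95 mg; L-glutamine 0.27 g

Scale factor = 95 mL / 2000 mL = 0.0475.
sorbitol: 74.9 g × (95 mL / 2000 mL) = 3.56 g
MOPS: 8.46 g × (95 mL / 2000 mL) = 0.40 g
maltose: 61.7 g × (95 mL / 2000 mL) = 2.93 g
boric acid: 80.5 mg × (95 mL / 2000 mL) = 3.82 mg
ferric ammonium citrate: 193 mg × (95 mL / 2000 mL) = 9.17 mg
L-asparagine: 3.62 g × (95 mL / 2000 mL) = 0.17195 g = 171.95 mg
L-glutamine: 5.74 g × (95 mL / 2000 mL) = 0.27 g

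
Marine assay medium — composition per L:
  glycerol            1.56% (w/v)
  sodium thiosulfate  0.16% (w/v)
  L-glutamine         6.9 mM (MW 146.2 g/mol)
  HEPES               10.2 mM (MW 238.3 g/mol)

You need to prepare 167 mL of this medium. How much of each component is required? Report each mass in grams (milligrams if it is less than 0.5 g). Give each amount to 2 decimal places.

Working volume: 167 mL = 0.167 L.
glycerol: 1.56 g per 100 mL × 167 mL ÷ 100 = 2.61 g
sodium thiosulfate: 0.16 g per 100 mL × 167 mL ÷ 100 = 0.2672 g = 267.20 mg
L-glutamine: 6.9 mmol/L × 146.2 mg/mmol × 0.167 L = 168.47 mg
HEPES: 10.2 mmol/L × 238.3 mg/mmol × 0.167 L = 405.92 mg

glycerol 2.61 g; sodium thiosulfate 267.20 mg; L-glutamine 168.47 mg; HEPES 405.92 mg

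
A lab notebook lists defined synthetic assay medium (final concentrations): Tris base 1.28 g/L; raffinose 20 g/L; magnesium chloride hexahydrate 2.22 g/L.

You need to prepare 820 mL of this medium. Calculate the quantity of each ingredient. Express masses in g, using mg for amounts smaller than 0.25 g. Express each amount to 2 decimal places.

Working volume: 820 mL = 0.82 L.
Tris base: 1.28 g/L × 0.82 L = 1.05 g
raffinose: 20 g/L × 0.82 L = 16.40 g
magnesium chloride hexahydrate: 2.22 g/L × 0.82 L = 1.82 g

Tris base 1.05 g; raffinose 16.40 g; magnesium chloride hexahydrate 1.82 g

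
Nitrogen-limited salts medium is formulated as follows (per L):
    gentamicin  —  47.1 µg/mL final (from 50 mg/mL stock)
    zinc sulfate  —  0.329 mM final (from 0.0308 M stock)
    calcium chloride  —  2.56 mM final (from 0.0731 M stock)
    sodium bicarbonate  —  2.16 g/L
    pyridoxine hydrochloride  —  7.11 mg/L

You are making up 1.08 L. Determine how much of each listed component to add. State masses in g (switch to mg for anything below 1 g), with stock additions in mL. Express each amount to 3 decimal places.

gentamicin 1.017 mL; zinc sulfate 11.536 mL; calcium chloride 37.822 mL; sodium bicarbonate 2.333 g; pyridoxine hydrochloride 7.679 mg

Working volume: 1.08 L.
gentamicin: dilute stock: 47.1 µg/mL × 1080 mL ÷ 50000 µg/mL = 1.017 mL
zinc sulfate: C1V1 = C2V2 → 0.329 mM × 1080 mL ÷ 30.8 mM = 11.536 mL
calcium chloride: dilute stock: 2.56 mM × 1080 mL ÷ 73.1 mM = 37.822 mL
sodium bicarbonate: 2.16 g/L × 1.08 L = 2.333 g
pyridoxine hydrochloride: 7.11 mg/L × 1.08 L = 7.679 mg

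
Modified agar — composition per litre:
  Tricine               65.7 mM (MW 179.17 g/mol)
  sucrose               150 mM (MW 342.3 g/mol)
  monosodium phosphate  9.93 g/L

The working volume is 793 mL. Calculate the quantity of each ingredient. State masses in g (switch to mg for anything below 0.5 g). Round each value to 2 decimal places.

Tricine 9.33 g; sucrose 40.72 g; monosodium phosphate 7.87 g

Working volume: 793 mL = 0.793 L.
Tricine: 65.7 mmol/L × 179.17 g/mol × 0.793 L ÷ 1000 = 9.33 g
sucrose: 150 mmol/L × 342.3 g/mol × 0.793 L ÷ 1000 = 40.72 g
monosodium phosphate: 9.93 g/L × 0.793 L = 7.87 g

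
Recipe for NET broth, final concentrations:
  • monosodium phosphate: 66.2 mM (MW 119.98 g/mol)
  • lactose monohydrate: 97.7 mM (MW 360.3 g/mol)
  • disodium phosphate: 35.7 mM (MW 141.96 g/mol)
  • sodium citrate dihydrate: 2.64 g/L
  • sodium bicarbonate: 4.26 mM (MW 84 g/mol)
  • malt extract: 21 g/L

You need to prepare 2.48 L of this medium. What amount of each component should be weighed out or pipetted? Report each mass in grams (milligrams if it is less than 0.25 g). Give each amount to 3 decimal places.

Scale factor relative to 1 L: 2.48.
monosodium phosphate: 66.2 mmol/L × 119.98 g/mol × 2.48 L ÷ 1000 = 19.698 g
lactose monohydrate: 97.7 mmol/L × 360.3 g/mol × 2.48 L ÷ 1000 = 87.299 g
disodium phosphate: 35.7 mmol/L × 141.96 g/mol × 2.48 L ÷ 1000 = 12.569 g
sodium citrate dihydrate: 2.64 g/L × 2.48 L = 6.547 g
sodium bicarbonate: 4.26 mmol/L × 84 g/mol × 2.48 L ÷ 1000 = 0.887 g
malt extract: 21 g/L × 2.48 L = 52.080 g

monosodium phosphate 19.698 g; lactose monohydrate 87.299 g; disodium phosphate 12.569 g; sodium citrate dihydrate 6.547 g; sodium bicarbonate 0.887 g; malt extract 52.080 g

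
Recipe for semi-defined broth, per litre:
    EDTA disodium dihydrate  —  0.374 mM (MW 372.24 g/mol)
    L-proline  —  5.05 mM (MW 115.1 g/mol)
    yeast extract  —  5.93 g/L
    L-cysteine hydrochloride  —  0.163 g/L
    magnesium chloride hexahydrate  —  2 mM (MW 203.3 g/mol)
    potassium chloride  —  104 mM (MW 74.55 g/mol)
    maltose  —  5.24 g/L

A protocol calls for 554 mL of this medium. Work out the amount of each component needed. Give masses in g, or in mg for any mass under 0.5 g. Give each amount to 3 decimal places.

EDTA disodium dihydrate 77.127 mg; L-proline 322.015 mg; yeast extract 3.285 g; L-cysteine hydrochloride 90.302 mg; magnesium chloride hexahydrate 225.256 mg; potassium chloride 4.295 g; maltose 2.903 g

Scale factor relative to 1 L: 0.554.
EDTA disodium dihydrate: 0.374 mmol/L × 372.24 mg/mmol × 0.554 L = 77.127 mg
L-proline: 5.05 mmol/L × 115.1 mg/mmol × 0.554 L = 322.015 mg
yeast extract: 5.93 g/L × 0.554 L = 3.285 g
L-cysteine hydrochloride: 0.163 g/L × 0.554 L = 0.090302 g = 90.302 mg
magnesium chloride hexahydrate: 2 mmol/L × 203.3 mg/mmol × 0.554 L = 225.256 mg
potassium chloride: 104 mmol/L × 74.55 g/mol × 0.554 L ÷ 1000 = 4.295 g
maltose: 5.24 g/L × 0.554 L = 2.903 g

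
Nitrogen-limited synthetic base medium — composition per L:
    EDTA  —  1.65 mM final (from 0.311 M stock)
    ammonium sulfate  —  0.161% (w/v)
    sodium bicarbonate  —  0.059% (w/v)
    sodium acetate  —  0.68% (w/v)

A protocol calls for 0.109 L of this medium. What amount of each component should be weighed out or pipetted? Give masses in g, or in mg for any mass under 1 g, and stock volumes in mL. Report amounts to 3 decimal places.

Scale factor relative to 1 L: 0.109.
EDTA: C1V1 = C2V2 → 1.65 mM × 109 mL ÷ 311 mM = 0.578 mL
ammonium sulfate: 0.161 g per 100 mL × 109 mL ÷ 100 = 0.17549 g = 175.490 mg
sodium bicarbonate: 0.059% w/v = 0.59 g/L → 0.59 × 0.109 L = 0.06431 g = 64.310 mg
sodium acetate: 0.68% w/v = 6.8 g/L → 6.8 × 0.109 L = 0.7412 g = 741.200 mg

EDTA 0.578 mL; ammonium sulfate 175.490 mg; sodium bicarbonate 64.310 mg; sodium acetate 741.200 mg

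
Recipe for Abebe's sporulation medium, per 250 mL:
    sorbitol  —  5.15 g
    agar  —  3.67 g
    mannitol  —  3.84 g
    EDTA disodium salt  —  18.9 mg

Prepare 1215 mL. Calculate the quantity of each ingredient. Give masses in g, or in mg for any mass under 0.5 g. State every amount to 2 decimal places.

Ratio of target to recipe volume: 1215 / 250 = 4.86.
sorbitol: 5.15 g × (1215 mL / 250 mL) = 25.03 g
agar: 3.67 g × (1215 mL / 250 mL) = 17.84 g
mannitol: 3.84 g × (1215 mL / 250 mL) = 18.66 g
EDTA disodium salt: 18.9 mg × (1215 mL / 250 mL) = 91.85 mg

sorbitol 25.03 g; agar 17.84 g; mannitol 18.66 g; EDTA disodium salt 91.85 mg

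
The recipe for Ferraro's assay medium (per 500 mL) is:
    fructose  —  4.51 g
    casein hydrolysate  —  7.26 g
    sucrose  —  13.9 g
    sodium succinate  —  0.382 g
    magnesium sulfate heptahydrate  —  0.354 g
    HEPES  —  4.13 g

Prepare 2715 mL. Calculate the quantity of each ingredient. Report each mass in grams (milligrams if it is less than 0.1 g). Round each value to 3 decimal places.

fructose 24.489 g; casein hydrolysate 39.422 g; sucrose 75.477 g; sodium succinate 2.074 g; magnesium sulfate heptahydrate 1.922 g; HEPES 22.426 g

Ratio of target to recipe volume: 2715 / 500 = 5.43.
fructose: 4.51 g × (2715 mL / 500 mL) = 24.489 g
casein hydrolysate: 7.26 g × (2715 mL / 500 mL) = 39.422 g
sucrose: 13.9 g × (2715 mL / 500 mL) = 75.477 g
sodium succinate: 0.382 g × (2715 mL / 500 mL) = 2.074 g
magnesium sulfate heptahydrate: 0.354 g × (2715 mL / 500 mL) = 1.922 g
HEPES: 4.13 g × (2715 mL / 500 mL) = 22.426 g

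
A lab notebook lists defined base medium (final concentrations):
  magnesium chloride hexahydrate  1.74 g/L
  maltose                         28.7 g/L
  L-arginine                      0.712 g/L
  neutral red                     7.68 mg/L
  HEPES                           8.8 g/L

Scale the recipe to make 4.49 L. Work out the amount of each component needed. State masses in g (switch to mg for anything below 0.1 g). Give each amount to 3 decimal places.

Scale factor relative to 1 L: 4.49.
magnesium chloride hexahydrate: 1.74 g/L × 4.49 L = 7.813 g
maltose: 28.7 g/L × 4.49 L = 128.863 g
L-arginine: 0.712 g/L × 4.49 L = 3.197 g
neutral red: 7.68 mg/L × 4.49 L = 34.483 mg
HEPES: 8.8 g/L × 4.49 L = 39.512 g

magnesium chloride hexahydrate 7.813 g; maltose 128.863 g; L-arginine 3.197 g; neutral red 34.483 mg; HEPES 39.512 g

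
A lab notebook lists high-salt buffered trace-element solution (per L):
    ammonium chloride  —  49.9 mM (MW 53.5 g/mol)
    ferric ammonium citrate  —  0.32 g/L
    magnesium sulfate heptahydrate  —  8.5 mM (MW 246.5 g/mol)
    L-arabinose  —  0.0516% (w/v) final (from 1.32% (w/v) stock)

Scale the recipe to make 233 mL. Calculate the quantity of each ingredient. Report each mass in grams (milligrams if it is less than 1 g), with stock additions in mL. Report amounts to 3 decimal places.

Scale factor relative to 1 L: 0.233.
ammonium chloride: 49.9 mmol/L × 53.5 mg/mmol × 0.233 L = 622.028 mg
ferric ammonium citrate: 0.32 g/L × 0.233 L = 0.07456 g = 74.560 mg
magnesium sulfate heptahydrate: 8.5 mmol/L × 246.5 mg/mmol × 0.233 L = 488.193 mg
L-arabinose: V = C2·V2/C1 = 0.0516% ÷ 1.32% × 233 mL = 9.108 mL

ammonium chloride 622.028 mg; ferric ammonium citrate 74.560 mg; magnesium sulfate heptahydrate 488.193 mg; L-arabinose 9.108 mL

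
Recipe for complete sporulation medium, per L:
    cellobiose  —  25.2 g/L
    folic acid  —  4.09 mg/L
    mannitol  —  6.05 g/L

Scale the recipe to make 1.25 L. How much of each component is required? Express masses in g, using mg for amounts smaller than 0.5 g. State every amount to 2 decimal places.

Working volume: 1.25 L.
cellobiose: 25.2 g/L × 1.25 L = 31.50 g
folic acid: 4.09 mg/L × 1.25 L = 5.11 mg
mannitol: 6.05 g/L × 1.25 L = 7.56 g

cellobiose 31.50 g; folic acid 5.11 mg; mannitol 7.56 g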